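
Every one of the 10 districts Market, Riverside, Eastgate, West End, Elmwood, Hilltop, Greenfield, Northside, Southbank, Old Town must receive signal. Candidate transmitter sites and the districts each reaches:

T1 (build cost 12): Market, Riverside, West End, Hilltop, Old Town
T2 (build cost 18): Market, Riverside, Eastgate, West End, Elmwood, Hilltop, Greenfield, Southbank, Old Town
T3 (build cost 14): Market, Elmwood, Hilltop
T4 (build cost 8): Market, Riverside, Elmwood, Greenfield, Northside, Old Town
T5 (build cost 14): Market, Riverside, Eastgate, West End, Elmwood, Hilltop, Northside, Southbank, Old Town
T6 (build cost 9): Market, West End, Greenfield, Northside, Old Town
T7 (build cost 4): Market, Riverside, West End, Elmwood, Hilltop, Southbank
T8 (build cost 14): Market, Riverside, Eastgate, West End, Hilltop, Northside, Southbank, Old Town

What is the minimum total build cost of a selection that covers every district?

T4, T5 cover every district at build cost 8 + 14 = 22.
Any cover uses at least 2 transmitter sites; among all covering selections none totals below 22.
Greedy by coverage-per-build cost would pick T7, T4, T5 for 26 — worse than the optimum 22.

22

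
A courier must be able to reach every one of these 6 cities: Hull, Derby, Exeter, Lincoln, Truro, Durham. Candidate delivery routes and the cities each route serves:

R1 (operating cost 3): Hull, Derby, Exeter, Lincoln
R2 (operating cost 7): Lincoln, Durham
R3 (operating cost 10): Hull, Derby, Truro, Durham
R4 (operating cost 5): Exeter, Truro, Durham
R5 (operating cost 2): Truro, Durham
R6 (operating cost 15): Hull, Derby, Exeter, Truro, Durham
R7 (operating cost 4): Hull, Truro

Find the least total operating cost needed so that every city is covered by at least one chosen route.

R1, R5 cover every city at operating cost 3 + 2 = 5.
Any cover uses at least 2 routes; among all covering selections none totals below 5.

5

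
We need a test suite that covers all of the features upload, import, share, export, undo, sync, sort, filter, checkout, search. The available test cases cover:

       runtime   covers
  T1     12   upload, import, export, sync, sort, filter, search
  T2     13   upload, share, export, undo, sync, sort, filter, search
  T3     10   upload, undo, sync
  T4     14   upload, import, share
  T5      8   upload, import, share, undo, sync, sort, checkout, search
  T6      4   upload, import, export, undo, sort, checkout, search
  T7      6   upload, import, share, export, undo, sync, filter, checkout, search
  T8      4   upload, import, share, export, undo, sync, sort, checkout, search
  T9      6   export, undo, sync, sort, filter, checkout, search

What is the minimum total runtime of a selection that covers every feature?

10

T6, T7 cover every feature at runtime 4 + 6 = 10.
Any cover uses at least 2 test cases; among all covering selections none totals below 10.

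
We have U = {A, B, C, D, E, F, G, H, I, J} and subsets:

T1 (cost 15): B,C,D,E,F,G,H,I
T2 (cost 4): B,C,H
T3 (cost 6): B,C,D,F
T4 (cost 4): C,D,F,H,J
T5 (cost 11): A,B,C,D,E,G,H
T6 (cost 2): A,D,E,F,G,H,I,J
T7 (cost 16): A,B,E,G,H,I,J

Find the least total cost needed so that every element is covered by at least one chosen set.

6

T2, T6 cover every element at cost 4 + 2 = 6.
Any cover uses at least 2 sets; among all covering selections none totals below 6.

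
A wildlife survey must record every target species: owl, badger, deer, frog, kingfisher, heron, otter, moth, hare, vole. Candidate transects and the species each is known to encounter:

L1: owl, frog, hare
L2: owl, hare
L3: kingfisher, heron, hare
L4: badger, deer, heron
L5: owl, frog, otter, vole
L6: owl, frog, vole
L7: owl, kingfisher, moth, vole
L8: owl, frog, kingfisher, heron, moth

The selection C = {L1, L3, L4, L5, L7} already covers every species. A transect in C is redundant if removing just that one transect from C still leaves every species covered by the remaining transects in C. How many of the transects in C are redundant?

Drop L1: the rest still cover every species — redundant.
Drop L3: the rest still cover every species — redundant.
Drop L4: badger, deer uncovered — not redundant.
Drop L5: otter uncovered — not redundant.
Drop L7: moth uncovered — not redundant.
2 redundant: L1, L3.

2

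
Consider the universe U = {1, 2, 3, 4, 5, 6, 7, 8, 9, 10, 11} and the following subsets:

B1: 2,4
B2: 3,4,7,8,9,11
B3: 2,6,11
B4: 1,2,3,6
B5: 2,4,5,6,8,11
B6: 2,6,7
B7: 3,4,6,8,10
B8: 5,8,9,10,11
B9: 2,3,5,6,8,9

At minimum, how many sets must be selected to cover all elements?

B2, B4, B8 together cover {1, 2, 3, 4, 5, 6, 7, 8, 9, 10, 11} — every element.
No 2 of the 9 sets cover everything (all 36 pairs fall short), so 3 is minimum.

3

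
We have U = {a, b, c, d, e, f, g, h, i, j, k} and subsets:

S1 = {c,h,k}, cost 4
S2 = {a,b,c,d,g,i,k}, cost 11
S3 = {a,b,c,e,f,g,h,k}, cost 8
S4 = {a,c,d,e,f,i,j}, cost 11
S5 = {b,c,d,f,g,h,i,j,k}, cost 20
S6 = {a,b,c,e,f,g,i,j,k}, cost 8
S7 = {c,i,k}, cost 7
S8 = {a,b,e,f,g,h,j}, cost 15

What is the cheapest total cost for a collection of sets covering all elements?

19

S3, S4 cover every element at cost 8 + 11 = 19.
Any cover uses at least 2 sets; among all covering selections none totals below 19.
Greedy by coverage-per-cost would pick S6, S1, S2 for 23 — worse than the optimum 19.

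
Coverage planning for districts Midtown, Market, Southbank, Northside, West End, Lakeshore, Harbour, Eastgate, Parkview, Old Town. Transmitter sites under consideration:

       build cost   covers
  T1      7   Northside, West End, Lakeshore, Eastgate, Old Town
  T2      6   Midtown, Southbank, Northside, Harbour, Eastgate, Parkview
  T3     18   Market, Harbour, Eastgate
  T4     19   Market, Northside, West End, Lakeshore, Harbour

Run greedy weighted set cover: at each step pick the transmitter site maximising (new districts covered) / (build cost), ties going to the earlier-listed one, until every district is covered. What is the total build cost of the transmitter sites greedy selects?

Pick 1: T2 adds 6 new (Midtown, Southbank, Northside, Harbour, Eastgate, Parkview) at build cost 6 (ratio 6/6).
Pick 2: T1 adds 3 new (West End, Lakeshore, Old Town) at build cost 7 (ratio 3/7).
Pick 3: T3 adds 1 new (Market) at build cost 18 (ratio 1/18).
Greedy total build cost: 6 + 7 + 18 = 31.

31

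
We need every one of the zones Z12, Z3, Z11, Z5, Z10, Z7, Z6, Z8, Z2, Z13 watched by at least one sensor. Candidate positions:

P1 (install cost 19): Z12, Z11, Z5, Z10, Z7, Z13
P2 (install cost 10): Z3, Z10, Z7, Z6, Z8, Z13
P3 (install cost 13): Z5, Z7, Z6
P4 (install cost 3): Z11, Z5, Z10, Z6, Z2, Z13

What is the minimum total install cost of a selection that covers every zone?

32

P1, P2, P4 cover every zone at install cost 19 + 10 + 3 = 32.
Any cover uses at least 3 sensor positions; among all covering selections none totals below 32.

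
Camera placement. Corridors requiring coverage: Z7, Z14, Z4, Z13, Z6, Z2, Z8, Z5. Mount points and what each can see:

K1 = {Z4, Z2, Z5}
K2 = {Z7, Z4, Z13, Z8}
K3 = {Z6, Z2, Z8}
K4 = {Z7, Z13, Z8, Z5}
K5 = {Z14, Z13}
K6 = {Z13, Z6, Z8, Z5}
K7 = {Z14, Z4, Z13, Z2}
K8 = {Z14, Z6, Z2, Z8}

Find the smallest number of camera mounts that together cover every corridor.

K1, K2, K8 together cover {Z7, Z14, Z4, Z13, Z6, Z2, Z8, Z5} — every corridor.
No 2 of the 8 camera mounts cover everything (all 28 pairs fall short), so 3 is minimum.

3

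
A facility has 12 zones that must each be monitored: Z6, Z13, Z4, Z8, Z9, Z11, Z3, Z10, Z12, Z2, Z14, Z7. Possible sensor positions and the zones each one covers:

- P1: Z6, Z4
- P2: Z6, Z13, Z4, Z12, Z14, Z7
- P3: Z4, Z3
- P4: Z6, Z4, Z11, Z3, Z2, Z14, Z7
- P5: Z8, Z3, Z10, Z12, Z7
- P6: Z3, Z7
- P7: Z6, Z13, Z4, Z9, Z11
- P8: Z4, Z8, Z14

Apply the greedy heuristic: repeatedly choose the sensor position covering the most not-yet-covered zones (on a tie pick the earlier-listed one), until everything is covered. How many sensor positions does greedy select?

Pick 1: P4 covers 7 new zones (Z6, Z4, Z11, Z3, Z2, Z14, Z7).
Pick 2: P5 covers 3 new zones (Z8, Z10, Z12).
Pick 3: P7 covers 2 new zones (Z13, Z9).
Greedy uses 3 sensor positions.

3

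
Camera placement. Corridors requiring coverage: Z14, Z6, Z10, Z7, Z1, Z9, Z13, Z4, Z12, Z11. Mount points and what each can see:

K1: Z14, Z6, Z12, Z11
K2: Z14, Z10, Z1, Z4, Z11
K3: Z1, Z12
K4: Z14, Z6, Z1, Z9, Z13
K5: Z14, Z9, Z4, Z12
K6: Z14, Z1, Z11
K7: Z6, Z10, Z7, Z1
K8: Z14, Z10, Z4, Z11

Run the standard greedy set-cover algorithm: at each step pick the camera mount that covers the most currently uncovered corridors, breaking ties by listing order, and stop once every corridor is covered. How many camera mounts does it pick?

Pick 1: K2 covers 5 new corridors (Z14, Z10, Z1, Z4, Z11).
Pick 2: K4 covers 3 new corridors (Z6, Z9, Z13).
Pick 3: K1 covers 1 new corridors (Z12).
Pick 4: K7 covers 1 new corridors (Z7).
Greedy uses 4 camera mounts.

4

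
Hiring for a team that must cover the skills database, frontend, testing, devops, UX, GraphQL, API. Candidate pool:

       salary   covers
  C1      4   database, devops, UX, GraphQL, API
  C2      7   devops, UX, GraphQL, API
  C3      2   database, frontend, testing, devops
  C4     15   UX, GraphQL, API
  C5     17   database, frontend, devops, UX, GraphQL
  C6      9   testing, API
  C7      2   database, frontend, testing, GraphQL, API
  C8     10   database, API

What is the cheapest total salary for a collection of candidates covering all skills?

C1, C3 cover every skill at salary 4 + 2 = 6.
Any cover uses at least 2 candidates; among all covering selections none totals below 6.

6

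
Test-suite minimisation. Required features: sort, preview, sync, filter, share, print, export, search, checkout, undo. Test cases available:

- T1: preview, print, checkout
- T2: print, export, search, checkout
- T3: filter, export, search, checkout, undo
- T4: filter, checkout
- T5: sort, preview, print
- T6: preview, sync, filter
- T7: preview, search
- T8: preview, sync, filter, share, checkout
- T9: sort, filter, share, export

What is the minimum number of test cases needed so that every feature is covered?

3

T3, T5, T8 together cover {sort, preview, sync, filter, share, print, export, search, checkout, undo} — every feature.
No 2 of the 9 test cases cover everything (all 36 pairs fall short), so 3 is minimum.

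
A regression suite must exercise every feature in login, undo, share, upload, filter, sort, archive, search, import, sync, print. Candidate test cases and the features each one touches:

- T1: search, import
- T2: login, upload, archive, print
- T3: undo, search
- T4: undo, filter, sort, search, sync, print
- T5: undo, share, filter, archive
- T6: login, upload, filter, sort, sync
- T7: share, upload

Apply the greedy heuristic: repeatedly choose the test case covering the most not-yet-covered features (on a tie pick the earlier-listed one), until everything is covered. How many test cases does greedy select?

Pick 1: T4 covers 6 new features (undo, filter, sort, search, sync, print).
Pick 2: T2 covers 3 new features (login, upload, archive).
Pick 3: T1 covers 1 new features (import).
Pick 4: T5 covers 1 new features (share).
Greedy uses 4 test cases.

4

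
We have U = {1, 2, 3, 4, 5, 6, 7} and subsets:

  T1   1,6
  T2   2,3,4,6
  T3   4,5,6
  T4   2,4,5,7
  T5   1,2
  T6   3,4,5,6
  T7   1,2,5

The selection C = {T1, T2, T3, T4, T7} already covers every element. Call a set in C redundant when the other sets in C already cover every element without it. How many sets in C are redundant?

3

Drop T1: the rest still cover every element — redundant.
Drop T2: 3 uncovered — not redundant.
Drop T3: the rest still cover every element — redundant.
Drop T4: 7 uncovered — not redundant.
Drop T7: the rest still cover every element — redundant.
3 redundant: T1, T3, T7.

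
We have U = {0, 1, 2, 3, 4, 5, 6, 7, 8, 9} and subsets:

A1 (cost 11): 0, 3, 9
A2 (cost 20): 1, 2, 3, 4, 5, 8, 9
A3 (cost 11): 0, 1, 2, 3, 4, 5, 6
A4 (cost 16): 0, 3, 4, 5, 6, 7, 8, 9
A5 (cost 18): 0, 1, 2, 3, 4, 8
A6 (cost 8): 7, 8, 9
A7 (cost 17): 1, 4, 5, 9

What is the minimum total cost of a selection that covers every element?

A3, A6 cover every element at cost 11 + 8 = 19.
Any cover uses at least 2 sets; among all covering selections none totals below 19.

19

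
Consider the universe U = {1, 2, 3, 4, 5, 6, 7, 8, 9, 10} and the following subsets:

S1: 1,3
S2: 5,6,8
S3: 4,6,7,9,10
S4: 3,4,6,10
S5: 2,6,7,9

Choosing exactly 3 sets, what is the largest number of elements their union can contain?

9

Choosing S1, S2, S3 covers {1, 3, 4, 5, 6, 7, 8, 9, 10} — 9 elements.
No choice of 3 sets does better; here 2 is left uncovered.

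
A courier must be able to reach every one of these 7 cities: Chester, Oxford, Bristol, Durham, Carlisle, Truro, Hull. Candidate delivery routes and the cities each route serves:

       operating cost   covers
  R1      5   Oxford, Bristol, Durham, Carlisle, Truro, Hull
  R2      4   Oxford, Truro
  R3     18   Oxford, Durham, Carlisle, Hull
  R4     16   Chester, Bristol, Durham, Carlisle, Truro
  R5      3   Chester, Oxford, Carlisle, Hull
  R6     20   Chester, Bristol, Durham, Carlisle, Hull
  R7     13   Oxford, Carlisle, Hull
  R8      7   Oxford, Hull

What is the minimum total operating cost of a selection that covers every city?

R1, R5 cover every city at operating cost 5 + 3 = 8.
Any cover uses at least 2 routes; among all covering selections none totals below 8.

8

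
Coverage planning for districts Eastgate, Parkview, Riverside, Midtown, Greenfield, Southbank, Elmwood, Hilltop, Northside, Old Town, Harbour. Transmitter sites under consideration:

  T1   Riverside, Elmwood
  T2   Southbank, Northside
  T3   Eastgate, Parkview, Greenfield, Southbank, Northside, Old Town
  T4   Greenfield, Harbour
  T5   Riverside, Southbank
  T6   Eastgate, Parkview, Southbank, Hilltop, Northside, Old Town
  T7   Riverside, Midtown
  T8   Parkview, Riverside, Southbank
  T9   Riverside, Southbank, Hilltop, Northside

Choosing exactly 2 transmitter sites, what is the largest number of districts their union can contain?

Choosing T1, T3 covers {Eastgate, Parkview, Riverside, Greenfield, Southbank, Elmwood, Northside, Old Town} — 8 districts.
No choice of 2 transmitter sites does better; here Midtown, Hilltop, Harbour are left uncovered.

8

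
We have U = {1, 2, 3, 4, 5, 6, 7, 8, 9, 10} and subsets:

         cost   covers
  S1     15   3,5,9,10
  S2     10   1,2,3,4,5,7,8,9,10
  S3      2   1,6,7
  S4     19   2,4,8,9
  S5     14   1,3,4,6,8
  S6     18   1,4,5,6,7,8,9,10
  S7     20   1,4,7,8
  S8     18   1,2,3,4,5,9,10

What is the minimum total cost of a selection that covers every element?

S2, S3 cover every element at cost 10 + 2 = 12.
Any cover uses at least 2 sets; among all covering selections none totals below 12.

12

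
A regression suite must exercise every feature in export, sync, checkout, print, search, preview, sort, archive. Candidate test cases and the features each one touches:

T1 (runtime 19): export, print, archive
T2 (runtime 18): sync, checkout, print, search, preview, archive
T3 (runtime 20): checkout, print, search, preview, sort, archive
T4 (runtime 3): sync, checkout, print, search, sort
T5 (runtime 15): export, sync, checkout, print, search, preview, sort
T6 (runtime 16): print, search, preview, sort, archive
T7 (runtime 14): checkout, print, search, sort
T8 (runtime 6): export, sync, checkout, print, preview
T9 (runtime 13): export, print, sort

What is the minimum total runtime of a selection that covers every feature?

22

T6, T8 cover every feature at runtime 16 + 6 = 22.
Any cover uses at least 2 test cases; among all covering selections none totals below 22.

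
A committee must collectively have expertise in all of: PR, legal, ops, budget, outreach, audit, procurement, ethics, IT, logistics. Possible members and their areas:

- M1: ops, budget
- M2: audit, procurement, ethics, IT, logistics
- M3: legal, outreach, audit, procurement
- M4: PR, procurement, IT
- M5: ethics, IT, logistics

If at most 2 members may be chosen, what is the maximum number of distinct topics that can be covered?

Choosing M1, M2 covers {ops, budget, audit, procurement, ethics, IT, logistics} — 7 topics.
No choice of 2 members does better; here PR, legal, outreach are left uncovered.

7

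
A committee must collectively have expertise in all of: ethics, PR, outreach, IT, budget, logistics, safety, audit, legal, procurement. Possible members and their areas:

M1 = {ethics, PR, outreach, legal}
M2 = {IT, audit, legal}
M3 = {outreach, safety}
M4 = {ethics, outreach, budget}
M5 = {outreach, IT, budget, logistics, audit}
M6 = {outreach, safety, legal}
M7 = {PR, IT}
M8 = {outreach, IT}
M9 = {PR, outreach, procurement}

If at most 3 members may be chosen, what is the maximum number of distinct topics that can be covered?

9

Choosing M1, M3, M5 covers {ethics, PR, outreach, IT, budget, logistics, safety, audit, legal} — 9 topics.
No choice of 3 members does better; here procurement is left uncovered.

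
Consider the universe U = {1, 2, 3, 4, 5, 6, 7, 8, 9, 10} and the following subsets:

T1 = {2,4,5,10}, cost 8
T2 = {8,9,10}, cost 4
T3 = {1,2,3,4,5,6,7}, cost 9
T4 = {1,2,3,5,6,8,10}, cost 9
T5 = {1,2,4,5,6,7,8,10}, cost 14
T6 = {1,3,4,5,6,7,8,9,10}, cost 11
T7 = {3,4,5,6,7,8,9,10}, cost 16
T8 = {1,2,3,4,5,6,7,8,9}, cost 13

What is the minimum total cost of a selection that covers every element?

13

T2, T3 cover every element at cost 4 + 9 = 13.
Any cover uses at least 2 sets; among all covering selections none totals below 13.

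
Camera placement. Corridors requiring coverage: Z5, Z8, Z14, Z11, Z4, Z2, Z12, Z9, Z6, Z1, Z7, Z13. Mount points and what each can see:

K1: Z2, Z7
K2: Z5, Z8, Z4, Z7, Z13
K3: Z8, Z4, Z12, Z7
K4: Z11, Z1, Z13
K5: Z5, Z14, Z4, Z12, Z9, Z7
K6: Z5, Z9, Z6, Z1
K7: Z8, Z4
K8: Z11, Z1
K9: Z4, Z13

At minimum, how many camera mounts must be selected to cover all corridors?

5

K1, K2, K4, K5, K6 together cover {Z5, Z8, Z14, Z11, Z4, Z2, Z12, Z9, Z6, Z1, Z7, Z13} — every corridor.
No 4 of the 9 camera mounts cover everything (all 126 size-4 selections fall short), so 5 is minimum.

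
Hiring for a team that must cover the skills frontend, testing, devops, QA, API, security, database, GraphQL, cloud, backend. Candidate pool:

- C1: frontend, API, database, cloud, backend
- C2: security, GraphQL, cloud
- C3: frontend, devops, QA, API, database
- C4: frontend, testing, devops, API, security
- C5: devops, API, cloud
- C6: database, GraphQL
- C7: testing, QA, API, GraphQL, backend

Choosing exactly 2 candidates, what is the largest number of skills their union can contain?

8

Choosing C1, C4 covers {frontend, testing, devops, API, security, database, cloud, backend} — 8 skills.
No choice of 2 candidates does better; here QA, GraphQL are left uncovered.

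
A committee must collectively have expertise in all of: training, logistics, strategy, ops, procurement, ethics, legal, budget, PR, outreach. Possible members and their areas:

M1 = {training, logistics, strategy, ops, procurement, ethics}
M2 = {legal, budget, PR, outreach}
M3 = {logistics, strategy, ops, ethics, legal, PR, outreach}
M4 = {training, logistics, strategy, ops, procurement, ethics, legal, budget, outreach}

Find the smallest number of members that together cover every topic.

M1, M2 together cover {training, logistics, strategy, ops, procurement, ethics, legal, budget, PR, outreach} — every topic.
No single member contains all 10 topics, so 2 is optimal.

2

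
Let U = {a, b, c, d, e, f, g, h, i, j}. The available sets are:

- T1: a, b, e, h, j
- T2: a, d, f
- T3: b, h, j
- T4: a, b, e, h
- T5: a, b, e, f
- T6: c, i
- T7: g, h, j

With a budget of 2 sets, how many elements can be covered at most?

Choosing T1, T2 covers {a, b, d, e, f, h, j} — 7 elements.
No choice of 2 sets does better; here c, g, i are left uncovered.

7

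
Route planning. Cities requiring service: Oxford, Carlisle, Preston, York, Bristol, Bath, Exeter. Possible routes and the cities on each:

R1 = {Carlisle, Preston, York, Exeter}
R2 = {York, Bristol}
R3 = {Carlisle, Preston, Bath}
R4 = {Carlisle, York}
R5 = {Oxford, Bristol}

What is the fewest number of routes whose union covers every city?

3

R1, R3, R5 together cover {Oxford, Carlisle, Preston, York, Bristol, Bath, Exeter} — every city.
No 2 of the 5 routes cover everything (all 10 pairs fall short), so 3 is minimum.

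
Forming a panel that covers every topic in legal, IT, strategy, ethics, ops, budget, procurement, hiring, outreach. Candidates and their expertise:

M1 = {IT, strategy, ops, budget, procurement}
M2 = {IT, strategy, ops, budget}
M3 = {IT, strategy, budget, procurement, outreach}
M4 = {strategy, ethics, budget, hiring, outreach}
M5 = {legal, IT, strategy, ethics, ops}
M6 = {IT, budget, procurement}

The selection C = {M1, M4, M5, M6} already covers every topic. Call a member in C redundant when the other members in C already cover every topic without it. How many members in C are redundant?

2

Drop M1: the rest still cover every topic — redundant.
Drop M4: hiring, outreach uncovered — not redundant.
Drop M5: legal uncovered — not redundant.
Drop M6: the rest still cover every topic — redundant.
2 redundant: M1, M6.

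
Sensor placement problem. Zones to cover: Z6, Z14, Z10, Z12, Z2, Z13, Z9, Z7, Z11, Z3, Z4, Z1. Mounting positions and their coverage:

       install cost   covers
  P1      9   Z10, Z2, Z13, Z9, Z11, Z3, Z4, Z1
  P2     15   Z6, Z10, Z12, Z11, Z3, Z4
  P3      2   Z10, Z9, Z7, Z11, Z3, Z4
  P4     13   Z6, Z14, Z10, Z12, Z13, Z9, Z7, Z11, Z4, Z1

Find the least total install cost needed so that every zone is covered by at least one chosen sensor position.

22

P1, P4 cover every zone at install cost 9 + 13 = 22.
Any cover uses at least 2 sensor positions; among all covering selections none totals below 22.
Greedy by coverage-per-install cost would pick P3, P4, P1 for 24 — worse than the optimum 22.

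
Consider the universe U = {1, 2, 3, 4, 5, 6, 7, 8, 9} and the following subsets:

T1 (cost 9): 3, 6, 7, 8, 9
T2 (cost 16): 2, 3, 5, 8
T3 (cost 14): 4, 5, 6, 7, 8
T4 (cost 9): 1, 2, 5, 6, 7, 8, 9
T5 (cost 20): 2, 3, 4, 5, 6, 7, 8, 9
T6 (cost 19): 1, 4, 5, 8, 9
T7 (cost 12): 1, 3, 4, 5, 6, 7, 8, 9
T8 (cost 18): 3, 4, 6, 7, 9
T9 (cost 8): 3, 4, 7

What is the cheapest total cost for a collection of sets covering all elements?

T4, T9 cover every element at cost 9 + 8 = 17.
Any cover uses at least 2 sets; among all covering selections none totals below 17.

17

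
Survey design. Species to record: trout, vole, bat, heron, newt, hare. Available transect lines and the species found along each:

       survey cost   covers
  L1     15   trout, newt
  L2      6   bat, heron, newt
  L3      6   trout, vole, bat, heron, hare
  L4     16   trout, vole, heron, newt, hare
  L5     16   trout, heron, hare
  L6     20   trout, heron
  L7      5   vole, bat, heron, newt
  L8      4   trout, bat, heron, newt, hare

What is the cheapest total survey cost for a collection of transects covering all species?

9

L7, L8 cover every species at survey cost 5 + 4 = 9.
Any cover uses at least 2 transects; among all covering selections none totals below 9.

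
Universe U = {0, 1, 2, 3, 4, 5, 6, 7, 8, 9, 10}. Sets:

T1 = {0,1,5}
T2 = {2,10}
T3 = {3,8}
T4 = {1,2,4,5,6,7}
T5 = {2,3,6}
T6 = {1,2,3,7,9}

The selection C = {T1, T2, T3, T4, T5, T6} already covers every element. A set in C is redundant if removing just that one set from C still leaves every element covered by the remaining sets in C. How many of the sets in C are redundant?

1

Drop T1: 0 uncovered — not redundant.
Drop T2: 10 uncovered — not redundant.
Drop T3: 8 uncovered — not redundant.
Drop T4: 4 uncovered — not redundant.
Drop T5: the rest still cover every element — redundant.
Drop T6: 9 uncovered — not redundant.
1 redundant: T5.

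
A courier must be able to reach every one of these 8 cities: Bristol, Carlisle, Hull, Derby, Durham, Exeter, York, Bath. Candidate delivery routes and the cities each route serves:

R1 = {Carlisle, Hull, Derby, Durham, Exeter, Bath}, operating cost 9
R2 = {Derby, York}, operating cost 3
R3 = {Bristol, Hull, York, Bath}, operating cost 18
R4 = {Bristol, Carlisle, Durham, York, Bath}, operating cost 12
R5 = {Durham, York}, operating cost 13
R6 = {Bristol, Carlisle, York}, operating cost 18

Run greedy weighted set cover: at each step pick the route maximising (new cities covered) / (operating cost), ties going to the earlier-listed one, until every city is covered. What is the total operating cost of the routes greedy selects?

24

Pick 1: R1 adds 6 new (Carlisle, Hull, Derby, Durham, Exeter, Bath) at operating cost 9 (ratio 6/9).
Pick 2: R2 adds 1 new (York) at operating cost 3 (ratio 1/3).
Pick 3: R4 adds 1 new (Bristol) at operating cost 12 (ratio 1/12).
Greedy total operating cost: 9 + 3 + 12 = 24. (The true optimum is 21, so greedy overshoots here.)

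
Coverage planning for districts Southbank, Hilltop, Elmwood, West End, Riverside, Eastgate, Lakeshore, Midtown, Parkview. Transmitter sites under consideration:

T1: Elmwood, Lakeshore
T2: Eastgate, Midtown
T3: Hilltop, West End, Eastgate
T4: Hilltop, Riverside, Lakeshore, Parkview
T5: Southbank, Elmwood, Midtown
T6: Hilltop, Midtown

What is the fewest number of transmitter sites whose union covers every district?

3

T3, T4, T5 together cover {Southbank, Hilltop, Elmwood, West End, Riverside, Eastgate, Lakeshore, Midtown, Parkview} — every district.
No 2 of the 6 transmitter sites cover everything (all 15 pairs fall short), so 3 is minimum.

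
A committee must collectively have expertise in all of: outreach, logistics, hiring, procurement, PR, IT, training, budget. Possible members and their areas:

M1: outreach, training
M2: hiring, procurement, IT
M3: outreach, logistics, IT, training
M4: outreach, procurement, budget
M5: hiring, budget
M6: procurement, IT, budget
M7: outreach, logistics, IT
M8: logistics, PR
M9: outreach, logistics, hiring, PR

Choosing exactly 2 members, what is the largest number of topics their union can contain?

7

Choosing M6, M9 covers {outreach, logistics, hiring, procurement, PR, IT, budget} — 7 topics.
No choice of 2 members does better; here training is left uncovered.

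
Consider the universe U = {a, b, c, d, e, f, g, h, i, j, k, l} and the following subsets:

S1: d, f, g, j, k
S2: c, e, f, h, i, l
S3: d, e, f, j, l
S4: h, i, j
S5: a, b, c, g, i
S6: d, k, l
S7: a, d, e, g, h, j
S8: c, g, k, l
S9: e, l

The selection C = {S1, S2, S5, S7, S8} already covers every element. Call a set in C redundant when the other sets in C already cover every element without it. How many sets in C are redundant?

Drop S1: the rest still cover every element — redundant.
Drop S2: the rest still cover every element — redundant.
Drop S5: b uncovered — not redundant.
Drop S7: the rest still cover every element — redundant.
Drop S8: the rest still cover every element — redundant.
4 redundant: S1, S2, S7, S8.

4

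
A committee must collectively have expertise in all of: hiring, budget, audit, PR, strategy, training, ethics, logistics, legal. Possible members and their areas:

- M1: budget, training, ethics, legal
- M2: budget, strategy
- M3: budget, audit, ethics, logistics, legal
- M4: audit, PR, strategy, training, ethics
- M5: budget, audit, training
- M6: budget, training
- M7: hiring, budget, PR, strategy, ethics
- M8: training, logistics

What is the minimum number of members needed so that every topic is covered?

M1, M3, M7 together cover {hiring, budget, audit, PR, strategy, training, ethics, logistics, legal} — every topic.
No 2 of the 8 members cover everything (all 28 pairs fall short), so 3 is minimum.

3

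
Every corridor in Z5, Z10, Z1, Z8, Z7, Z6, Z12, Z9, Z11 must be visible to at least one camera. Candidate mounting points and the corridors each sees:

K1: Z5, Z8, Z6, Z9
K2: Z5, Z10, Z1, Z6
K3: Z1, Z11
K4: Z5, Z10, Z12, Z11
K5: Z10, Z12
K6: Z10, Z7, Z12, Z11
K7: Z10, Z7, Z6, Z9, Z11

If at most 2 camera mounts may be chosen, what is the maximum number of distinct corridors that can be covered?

8

Choosing K1, K6 covers {Z5, Z10, Z8, Z7, Z6, Z12, Z9, Z11} — 8 corridors.
No choice of 2 camera mounts does better; here Z1 is left uncovered.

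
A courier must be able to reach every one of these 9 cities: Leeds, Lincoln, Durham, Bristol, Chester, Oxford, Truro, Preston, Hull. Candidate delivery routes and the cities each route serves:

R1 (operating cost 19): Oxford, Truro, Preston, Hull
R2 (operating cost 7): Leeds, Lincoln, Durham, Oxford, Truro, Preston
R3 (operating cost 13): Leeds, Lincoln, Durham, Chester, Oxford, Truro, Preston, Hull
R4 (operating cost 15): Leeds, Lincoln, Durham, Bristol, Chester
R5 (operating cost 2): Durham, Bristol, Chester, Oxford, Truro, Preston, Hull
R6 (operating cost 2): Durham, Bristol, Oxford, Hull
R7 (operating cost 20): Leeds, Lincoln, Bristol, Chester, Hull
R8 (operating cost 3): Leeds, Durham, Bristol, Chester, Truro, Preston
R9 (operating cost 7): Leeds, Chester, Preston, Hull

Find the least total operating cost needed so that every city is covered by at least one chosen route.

9

R2, R5 cover every city at operating cost 7 + 2 = 9.
Any cover uses at least 2 routes; among all covering selections none totals below 9.
Greedy by coverage-per-operating cost would pick R5, R8, R2 for 12 — worse than the optimum 9.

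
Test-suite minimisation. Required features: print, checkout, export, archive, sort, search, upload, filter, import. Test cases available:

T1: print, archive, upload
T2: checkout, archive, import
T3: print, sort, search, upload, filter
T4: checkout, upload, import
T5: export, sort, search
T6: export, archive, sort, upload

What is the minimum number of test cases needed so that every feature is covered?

T2, T3, T5 together cover {print, checkout, export, archive, sort, search, upload, filter, import} — every feature.
No 2 of the 6 test cases cover everything (all 15 pairs fall short), so 3 is minimum.

3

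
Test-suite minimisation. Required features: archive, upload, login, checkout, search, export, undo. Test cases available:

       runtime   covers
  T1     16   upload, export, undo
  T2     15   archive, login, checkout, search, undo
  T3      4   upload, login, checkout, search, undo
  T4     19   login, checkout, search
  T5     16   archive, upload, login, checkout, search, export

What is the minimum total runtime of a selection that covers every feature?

20

T3, T5 cover every feature at runtime 4 + 16 = 20.
Any cover uses at least 2 test cases; among all covering selections none totals below 20.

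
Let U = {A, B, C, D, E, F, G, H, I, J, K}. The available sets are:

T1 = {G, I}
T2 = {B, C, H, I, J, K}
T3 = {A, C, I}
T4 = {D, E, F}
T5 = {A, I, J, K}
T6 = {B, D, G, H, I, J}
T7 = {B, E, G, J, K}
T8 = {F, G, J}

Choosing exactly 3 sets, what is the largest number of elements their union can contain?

10

Choosing T1, T2, T4 covers {B, C, D, E, F, G, H, I, J, K} — 10 elements.
No choice of 3 sets does better; here A is left uncovered.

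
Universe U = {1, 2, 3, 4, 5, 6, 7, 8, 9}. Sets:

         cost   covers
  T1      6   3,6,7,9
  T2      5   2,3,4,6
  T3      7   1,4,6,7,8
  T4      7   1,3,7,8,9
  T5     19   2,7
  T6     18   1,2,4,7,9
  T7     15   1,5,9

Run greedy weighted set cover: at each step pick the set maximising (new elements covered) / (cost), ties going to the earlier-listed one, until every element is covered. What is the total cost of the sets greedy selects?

Pick 1: T2 adds 4 new (2, 3, 4, 6) at cost 5 (ratio 4/5).
Pick 2: T4 adds 4 new (1, 7, 8, 9) at cost 7 (ratio 4/7).
Pick 3: T7 adds 1 new (5) at cost 15 (ratio 1/15).
Greedy total cost: 5 + 7 + 15 = 27.

27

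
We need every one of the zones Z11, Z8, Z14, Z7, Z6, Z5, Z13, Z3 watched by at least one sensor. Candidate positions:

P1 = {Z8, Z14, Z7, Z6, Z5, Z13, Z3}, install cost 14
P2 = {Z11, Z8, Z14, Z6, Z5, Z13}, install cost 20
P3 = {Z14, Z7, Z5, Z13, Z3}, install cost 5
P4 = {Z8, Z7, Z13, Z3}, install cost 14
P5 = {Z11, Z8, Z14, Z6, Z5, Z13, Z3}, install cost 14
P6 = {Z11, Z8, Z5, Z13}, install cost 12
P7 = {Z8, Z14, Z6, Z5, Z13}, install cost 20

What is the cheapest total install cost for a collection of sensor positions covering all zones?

19

P3, P5 cover every zone at install cost 5 + 14 = 19.
Any cover uses at least 2 sensor positions; among all covering selections none totals below 19.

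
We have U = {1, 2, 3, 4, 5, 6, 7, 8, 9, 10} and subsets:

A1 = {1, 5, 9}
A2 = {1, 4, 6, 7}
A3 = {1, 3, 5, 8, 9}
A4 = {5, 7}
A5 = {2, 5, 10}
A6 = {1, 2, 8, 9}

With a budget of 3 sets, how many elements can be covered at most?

Choosing A2, A3, A5 covers {1, 2, 3, 4, 5, 6, 7, 8, 9, 10} — 10 elements.
That is all 10 elements.

10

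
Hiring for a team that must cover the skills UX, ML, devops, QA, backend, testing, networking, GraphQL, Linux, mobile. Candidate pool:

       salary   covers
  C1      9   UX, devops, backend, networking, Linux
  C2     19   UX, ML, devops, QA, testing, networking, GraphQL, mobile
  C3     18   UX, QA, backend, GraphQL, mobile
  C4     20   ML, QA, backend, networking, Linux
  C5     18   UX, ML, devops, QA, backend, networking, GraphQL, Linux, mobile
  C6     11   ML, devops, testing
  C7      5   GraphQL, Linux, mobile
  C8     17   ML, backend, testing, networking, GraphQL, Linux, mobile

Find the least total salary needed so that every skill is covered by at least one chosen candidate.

C1, C2 cover every skill at salary 9 + 19 = 28.
Any cover uses at least 2 candidates; among all covering selections none totals below 28.
Greedy by coverage-per-salary would pick C7, C1, C6, C3 for 43 — worse than the optimum 28.

28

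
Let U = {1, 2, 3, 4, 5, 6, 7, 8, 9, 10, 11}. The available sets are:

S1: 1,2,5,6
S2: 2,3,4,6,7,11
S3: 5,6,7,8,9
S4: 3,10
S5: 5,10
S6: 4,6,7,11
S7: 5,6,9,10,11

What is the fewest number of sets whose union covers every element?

4

S1, S2, S3, S4 together cover {1, 2, 3, 4, 5, 6, 7, 8, 9, 10, 11} — every element.
No 3 of the 7 sets cover everything (all 35 triples fall short), so 4 is minimum.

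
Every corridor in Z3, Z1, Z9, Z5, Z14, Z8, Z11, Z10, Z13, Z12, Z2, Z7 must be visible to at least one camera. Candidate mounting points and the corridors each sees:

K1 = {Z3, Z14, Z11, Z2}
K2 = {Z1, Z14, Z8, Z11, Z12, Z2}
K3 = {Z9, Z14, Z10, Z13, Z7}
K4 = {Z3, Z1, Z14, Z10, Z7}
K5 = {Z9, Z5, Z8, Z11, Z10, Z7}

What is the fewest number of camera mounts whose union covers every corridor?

K1, K2, K3, K5 together cover {Z3, Z1, Z9, Z5, Z14, Z8, Z11, Z10, Z13, Z12, Z2, Z7} — every corridor.
No 3 of the 5 camera mounts cover everything (all 10 triples fall short), so 4 is minimum.

4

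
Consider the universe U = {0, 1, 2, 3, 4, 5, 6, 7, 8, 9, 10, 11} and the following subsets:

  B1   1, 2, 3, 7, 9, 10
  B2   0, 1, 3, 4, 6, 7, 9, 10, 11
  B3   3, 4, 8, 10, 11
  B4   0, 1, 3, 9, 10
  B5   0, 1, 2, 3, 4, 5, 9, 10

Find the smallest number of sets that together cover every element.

B2, B3, B5 together cover {0, 1, 2, 3, 4, 5, 6, 7, 8, 9, 10, 11} — every element.
No 2 of the 5 sets cover everything (all 10 pairs fall short), so 3 is minimum.

3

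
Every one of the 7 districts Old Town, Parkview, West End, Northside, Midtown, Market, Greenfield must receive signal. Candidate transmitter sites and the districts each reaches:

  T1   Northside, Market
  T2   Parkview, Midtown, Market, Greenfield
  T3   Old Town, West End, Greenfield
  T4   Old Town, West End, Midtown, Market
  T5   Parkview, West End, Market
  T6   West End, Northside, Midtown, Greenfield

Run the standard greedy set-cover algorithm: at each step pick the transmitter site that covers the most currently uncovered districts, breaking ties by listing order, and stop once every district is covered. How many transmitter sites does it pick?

Pick 1: T2 covers 4 new districts (Parkview, Midtown, Market, Greenfield).
Pick 2: T3 covers 2 new districts (Old Town, West End).
Pick 3: T1 covers 1 new districts (Northside).
Greedy uses 3 transmitter sites.

3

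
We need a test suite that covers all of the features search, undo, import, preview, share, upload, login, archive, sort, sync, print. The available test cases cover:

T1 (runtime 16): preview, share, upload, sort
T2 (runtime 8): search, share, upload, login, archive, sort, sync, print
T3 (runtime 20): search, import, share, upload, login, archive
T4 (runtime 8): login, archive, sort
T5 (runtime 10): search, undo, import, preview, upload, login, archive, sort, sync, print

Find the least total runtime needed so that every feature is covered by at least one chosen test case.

18

T2, T5 cover every feature at runtime 8 + 10 = 18.
Any cover uses at least 2 test cases; among all covering selections none totals below 18.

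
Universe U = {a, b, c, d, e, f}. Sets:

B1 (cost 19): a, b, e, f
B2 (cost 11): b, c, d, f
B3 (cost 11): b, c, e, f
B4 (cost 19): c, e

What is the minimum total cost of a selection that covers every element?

B1, B2 cover every element at cost 19 + 11 = 30.
Any cover uses at least 2 sets; among all covering selections none totals below 30.

30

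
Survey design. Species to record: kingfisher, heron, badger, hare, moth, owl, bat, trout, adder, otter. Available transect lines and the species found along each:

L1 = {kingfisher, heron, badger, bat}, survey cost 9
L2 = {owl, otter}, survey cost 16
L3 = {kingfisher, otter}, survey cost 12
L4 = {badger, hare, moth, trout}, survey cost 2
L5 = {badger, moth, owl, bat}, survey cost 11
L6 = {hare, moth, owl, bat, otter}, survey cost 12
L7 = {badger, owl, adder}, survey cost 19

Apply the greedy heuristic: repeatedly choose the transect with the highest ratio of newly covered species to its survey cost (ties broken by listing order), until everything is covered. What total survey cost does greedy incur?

42

Pick 1: L4 adds 4 new (badger, hare, moth, trout) at survey cost 2 (ratio 4/2).
Pick 2: L1 adds 3 new (kingfisher, heron, bat) at survey cost 9 (ratio 3/9).
Pick 3: L6 adds 2 new (owl, otter) at survey cost 12 (ratio 2/12).
Pick 4: L7 adds 1 new (adder) at survey cost 19 (ratio 1/19).
Greedy total survey cost: 2 + 9 + 12 + 19 = 42.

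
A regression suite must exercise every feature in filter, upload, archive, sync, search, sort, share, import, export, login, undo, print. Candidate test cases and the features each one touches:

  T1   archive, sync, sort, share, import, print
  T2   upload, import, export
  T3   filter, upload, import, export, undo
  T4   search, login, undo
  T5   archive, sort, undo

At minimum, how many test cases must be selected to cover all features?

3

T1, T3, T4 together cover {filter, upload, archive, sync, search, sort, share, import, export, login, undo, print} — every feature.
No 2 of the 5 test cases cover everything (all 10 pairs fall short), so 3 is minimum.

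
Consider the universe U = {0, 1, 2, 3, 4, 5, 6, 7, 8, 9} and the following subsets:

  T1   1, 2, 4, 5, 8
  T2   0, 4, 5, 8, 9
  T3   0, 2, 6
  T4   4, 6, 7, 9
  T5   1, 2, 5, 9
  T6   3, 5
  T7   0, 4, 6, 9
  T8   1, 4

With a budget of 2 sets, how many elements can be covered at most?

Choosing T1, T4 covers {1, 2, 4, 5, 6, 7, 8, 9} — 8 elements.
No choice of 2 sets does better; here 0, 3 are left uncovered.

8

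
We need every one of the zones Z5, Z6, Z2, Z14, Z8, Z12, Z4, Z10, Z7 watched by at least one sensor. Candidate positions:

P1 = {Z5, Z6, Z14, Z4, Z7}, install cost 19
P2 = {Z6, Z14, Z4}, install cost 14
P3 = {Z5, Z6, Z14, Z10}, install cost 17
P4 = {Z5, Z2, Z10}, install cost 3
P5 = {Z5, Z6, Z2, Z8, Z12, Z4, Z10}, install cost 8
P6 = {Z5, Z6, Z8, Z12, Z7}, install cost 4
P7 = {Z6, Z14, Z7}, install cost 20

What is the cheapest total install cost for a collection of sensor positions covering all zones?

P2, P4, P6 cover every zone at install cost 14 + 3 + 4 = 21.
Any cover uses at least 2 sensor positions; among all covering selections none totals below 21.

21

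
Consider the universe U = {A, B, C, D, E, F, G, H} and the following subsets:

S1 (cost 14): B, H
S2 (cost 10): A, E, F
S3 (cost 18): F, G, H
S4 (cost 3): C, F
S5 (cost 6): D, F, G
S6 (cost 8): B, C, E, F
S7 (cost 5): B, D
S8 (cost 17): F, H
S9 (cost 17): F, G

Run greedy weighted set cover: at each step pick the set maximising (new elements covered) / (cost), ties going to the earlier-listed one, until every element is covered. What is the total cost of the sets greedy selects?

Pick 1: S4 adds 2 new (C, F) at cost 3 (ratio 2/3).
Pick 2: S7 adds 2 new (B, D) at cost 5 (ratio 2/5).
Pick 3: S2 adds 2 new (A, E) at cost 10 (ratio 2/10).
Pick 4: S5 adds 1 new (G) at cost 6 (ratio 1/6).
Pick 5: S1 adds 1 new (H) at cost 14 (ratio 1/14).
Greedy total cost: 3 + 5 + 10 + 6 + 14 = 38. (The true optimum is 33, so greedy overshoots here.)

38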